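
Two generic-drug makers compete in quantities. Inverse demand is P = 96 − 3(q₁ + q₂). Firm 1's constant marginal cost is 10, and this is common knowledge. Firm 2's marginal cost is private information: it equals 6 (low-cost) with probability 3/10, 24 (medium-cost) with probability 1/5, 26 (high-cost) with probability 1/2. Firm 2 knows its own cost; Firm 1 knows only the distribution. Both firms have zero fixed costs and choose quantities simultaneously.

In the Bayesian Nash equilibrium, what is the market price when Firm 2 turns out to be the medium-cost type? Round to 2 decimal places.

44.07

Type-c best response for Firm 2: q₂(c) = (96 − c)/6 − q₁/2.
Firm 1 maximizes expected profit; its first-order condition is 96 − 6q₁ − 3E[q₂] − 10 = 0.
Substituting E[q₂] and solving: E[c₂] = 19.6, so q₁ = (96 − 2·10 + 19.6)/9 = 10.6222.
q₂(medium-cost) = 6.68889, so P = 96 − 3·(10.6222 + 6.68889) = 44.0667.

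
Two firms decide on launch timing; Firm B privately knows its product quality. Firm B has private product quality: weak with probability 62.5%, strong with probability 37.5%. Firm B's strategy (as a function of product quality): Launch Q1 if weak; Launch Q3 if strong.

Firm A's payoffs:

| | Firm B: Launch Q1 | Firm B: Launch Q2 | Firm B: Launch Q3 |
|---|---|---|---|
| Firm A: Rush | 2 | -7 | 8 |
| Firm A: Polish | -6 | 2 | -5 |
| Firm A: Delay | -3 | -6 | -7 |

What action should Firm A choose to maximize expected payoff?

E[Rush] = 0.625·(2) + 0.375·(8) = 4.25
E[Polish] = 0.625·(-6) + 0.375·(-5) = -5.625
E[Delay] = 0.625·(-3) + 0.375·(-7) = -4.5
Best response: Rush (4.25 is the largest).

Rush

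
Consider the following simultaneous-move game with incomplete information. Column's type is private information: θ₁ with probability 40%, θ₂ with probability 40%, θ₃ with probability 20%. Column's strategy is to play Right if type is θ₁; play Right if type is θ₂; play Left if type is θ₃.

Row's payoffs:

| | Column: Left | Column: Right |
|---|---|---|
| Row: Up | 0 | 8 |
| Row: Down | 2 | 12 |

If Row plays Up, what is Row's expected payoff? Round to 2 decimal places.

E[Up] = 0.4·8 + 0.4·8 + 0.2·0 = 3.2 + 3.2 + 0 = 6.4

6.40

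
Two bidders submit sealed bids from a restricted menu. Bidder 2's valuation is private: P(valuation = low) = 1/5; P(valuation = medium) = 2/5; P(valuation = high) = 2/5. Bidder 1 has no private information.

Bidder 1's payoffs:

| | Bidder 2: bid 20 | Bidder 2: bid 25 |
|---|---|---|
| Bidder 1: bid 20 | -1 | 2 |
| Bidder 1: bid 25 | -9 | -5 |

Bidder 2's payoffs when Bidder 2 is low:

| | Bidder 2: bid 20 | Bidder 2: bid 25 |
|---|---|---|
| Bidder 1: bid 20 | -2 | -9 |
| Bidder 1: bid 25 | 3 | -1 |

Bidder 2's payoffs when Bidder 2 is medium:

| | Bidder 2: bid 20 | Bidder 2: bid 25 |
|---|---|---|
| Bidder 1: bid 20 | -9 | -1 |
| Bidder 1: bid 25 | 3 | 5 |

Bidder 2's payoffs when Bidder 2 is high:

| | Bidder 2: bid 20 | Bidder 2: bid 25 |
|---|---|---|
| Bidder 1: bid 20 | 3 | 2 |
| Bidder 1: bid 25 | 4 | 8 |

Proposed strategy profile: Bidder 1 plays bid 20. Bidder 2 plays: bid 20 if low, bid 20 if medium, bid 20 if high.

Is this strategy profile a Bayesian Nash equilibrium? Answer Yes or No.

No

A profile is a BNE iff every type of every player is best-responding given beliefs about the other side.
Bidder 1 plays bid 20: E[bid 20] = 1/5·(-1) + 2/5·(-1) + 2/5·(-1) = -1; E[bid 25] = -9. Best-responding. ✓
Bidder 2 (valuation low), facing bid 20: bid 20 gives -2, bid 25 gives -9. Proposed bid 20 is best. ✓
Bidder 2 (valuation medium), facing bid 20: bid 20 gives -9, bid 25 gives -1. Proposed bid 20 is not best — profitable deviation exists. ✗
Bidder 2 (valuation high), facing bid 20: bid 20 gives 3, bid 25 gives 2. Proposed bid 20 is best. ✓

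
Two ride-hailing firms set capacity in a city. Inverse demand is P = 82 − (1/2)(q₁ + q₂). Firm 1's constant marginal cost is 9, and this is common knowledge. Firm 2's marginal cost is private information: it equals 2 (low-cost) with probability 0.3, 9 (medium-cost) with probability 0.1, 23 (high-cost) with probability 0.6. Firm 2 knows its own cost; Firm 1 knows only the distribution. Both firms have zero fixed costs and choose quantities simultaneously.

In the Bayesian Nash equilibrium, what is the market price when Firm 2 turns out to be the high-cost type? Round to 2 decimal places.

Type-c best response for Firm 2: q₂(c) = (82 − c) − q₁/2.
Firm 1 maximizes expected profit; its first-order condition is 82 − q₁ − (1/2)E[q₂] − 9 = 0.
Substituting E[q₂] and solving: E[c₂] = 15.3, so q₁ = (82 − 2·9 + 15.3)/(3/2) = 52.8667.
q₂(high-cost) = 32.5667, so P = 82 − (1/2)·(52.8667 + 32.5667) = 39.2833.

39.28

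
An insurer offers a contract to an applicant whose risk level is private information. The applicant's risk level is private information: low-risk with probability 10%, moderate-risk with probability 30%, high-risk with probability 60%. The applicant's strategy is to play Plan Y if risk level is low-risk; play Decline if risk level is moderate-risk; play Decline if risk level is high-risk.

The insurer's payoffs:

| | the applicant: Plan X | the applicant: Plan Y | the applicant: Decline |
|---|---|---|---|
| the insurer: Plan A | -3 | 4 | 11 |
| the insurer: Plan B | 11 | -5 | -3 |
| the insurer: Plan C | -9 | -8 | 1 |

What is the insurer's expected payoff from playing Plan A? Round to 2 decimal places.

E[Plan A] = 0.1·4 + 0.3·11 + 0.6·11 = 0.4 + 3.3 + 6.6 = 10.3

10.30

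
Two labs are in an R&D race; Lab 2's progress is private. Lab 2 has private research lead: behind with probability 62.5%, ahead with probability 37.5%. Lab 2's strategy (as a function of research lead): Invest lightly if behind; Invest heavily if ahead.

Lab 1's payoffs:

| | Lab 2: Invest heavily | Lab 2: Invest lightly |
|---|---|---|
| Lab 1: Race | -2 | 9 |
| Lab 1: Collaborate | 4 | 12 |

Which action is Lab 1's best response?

Compute Lab 1's expected payoff for each action, taking the expectation over Lab 2's type.
E[Race] = 0.625·(9) + 0.375·(-2) = 4.875
E[Collaborate] = 0.625·(12) + 0.375·(4) = 9
Best response: Collaborate (9 is the largest).

Collaborate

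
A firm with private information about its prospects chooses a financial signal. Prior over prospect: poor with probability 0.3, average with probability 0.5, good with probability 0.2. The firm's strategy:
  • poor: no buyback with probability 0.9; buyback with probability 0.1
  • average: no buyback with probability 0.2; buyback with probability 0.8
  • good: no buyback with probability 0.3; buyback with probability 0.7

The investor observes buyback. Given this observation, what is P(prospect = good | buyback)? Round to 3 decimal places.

Apply Bayes' rule using the sender's strategy as the likelihood.
P(buyback) = 0.3·0.1 + 0.5·0.8 + 0.2·0.7 = 0.57
P(good | buyback) = (0.2·0.7) / 0.57 = 0.14 / 0.57 = 0.245614

0.246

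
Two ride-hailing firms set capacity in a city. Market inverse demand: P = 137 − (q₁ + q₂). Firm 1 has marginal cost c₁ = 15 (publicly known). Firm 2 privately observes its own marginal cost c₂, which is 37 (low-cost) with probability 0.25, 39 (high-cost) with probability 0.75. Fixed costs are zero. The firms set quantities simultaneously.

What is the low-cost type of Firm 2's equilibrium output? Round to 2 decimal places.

Type-c best response for Firm 2: q₂(c) = (137 − c)/2 − q₁/2.
Firm 1 maximizes expected profit; its first-order condition is 137 − 2q₁ − E[q₂] − 15 = 0.
Substituting E[q₂] and solving: E[c₂] = 38.5, so q₁ = (137 − 2·15 + 38.5)/3 = 48.5.
q₂(low-cost) = (137 − 37 − 48.5)/2 = 25.75.

25.75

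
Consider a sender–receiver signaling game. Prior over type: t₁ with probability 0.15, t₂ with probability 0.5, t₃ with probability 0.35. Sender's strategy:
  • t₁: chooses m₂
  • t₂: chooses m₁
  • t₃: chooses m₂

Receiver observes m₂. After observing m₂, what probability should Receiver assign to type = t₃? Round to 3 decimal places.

0.700

P(m₂) = 0.15·1 + 0.5·0 + 0.35·1 = 0.5
P(t₃ | m₂) = (0.35·1) / 0.5 = 0.35 / 0.5 = 0.7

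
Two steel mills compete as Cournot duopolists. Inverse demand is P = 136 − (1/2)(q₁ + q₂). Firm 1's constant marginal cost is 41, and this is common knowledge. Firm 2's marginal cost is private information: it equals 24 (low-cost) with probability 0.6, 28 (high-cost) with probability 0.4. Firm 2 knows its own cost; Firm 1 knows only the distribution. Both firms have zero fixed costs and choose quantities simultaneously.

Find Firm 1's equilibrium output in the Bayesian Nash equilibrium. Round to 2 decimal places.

Firm 2 with cost c maximizes (136 − (1/2)(q₁+q₂) − c)·q₂, giving q₂(c) = (136 − c − (1/2)q₁).
E[c₂] = 0.6·24 + 0.4·28 = 25.6
Firm 1's FOC against E[q₂] yields q₁ = (136 − 2·41 + E[c₂])/(3/2) = (136 − 82 + 25.6)/(3/2) = 53.0667.

53.07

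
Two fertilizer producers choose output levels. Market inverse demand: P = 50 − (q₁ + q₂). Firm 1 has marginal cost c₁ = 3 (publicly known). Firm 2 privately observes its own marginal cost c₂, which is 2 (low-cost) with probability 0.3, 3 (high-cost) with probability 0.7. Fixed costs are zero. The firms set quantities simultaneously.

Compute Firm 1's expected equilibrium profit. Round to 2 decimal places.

Type-c best response for Firm 2: q₂(c) = (50 − c)/2 − q₁/2.
Firm 1 maximizes expected profit; its first-order condition is 50 − 2q₁ − E[q₂] − 3 = 0.
Substituting E[q₂] and solving: E[c₂] = 2.7, so q₁ = (50 − 2·3 + 2.7)/3 = 15.5667.
E[P] = 50 − (q₁ + E[q₂]) = 18.5667; Firm 1's expected profit = (E[P] − 3)·q₁ = (18.5667 − 3)·15.5667 = 242.321.

242.32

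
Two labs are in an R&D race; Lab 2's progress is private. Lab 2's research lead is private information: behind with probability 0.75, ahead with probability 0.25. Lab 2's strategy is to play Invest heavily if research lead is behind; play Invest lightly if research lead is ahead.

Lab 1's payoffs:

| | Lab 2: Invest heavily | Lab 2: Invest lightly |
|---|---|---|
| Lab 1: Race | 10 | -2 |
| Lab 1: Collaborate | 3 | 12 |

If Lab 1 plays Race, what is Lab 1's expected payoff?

E[Race] = 0.75·10 + 0.25·(-2) = 7.5 + (-0.5) = 7

7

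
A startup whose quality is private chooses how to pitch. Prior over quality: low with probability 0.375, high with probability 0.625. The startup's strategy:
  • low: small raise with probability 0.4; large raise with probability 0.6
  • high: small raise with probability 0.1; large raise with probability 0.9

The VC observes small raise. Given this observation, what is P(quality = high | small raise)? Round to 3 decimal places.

0.294

Apply Bayes' rule using the sender's strategy as the likelihood.
P(small raise) = 0.375·0.4 + 0.625·0.1 = 0.2125
P(high | small raise) = (0.625·0.1) / 0.2125 = 0.0625 / 0.2125 = 0.294118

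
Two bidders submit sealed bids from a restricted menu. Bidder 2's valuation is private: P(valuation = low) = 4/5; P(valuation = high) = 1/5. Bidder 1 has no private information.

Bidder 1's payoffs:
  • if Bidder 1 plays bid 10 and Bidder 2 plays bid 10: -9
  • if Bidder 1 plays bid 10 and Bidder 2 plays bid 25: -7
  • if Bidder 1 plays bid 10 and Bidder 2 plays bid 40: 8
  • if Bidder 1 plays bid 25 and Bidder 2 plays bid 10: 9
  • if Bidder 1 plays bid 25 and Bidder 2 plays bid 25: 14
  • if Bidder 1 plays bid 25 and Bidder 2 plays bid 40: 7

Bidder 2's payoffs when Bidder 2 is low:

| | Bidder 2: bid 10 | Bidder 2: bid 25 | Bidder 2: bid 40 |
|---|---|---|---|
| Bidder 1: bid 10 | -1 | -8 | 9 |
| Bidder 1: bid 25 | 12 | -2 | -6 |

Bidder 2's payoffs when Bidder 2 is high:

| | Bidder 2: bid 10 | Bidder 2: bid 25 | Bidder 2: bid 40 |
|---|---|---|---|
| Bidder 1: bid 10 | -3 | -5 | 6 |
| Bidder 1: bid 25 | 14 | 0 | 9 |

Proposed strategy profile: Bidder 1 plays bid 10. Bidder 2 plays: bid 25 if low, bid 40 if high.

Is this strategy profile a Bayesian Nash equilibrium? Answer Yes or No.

Bidder 1 plays bid 10: E[bid 10] = 4/5·(-7) + 1/5·(8) = -4; E[bid 25] = 63/5. Not best-responding. ✗
Bidder 2 (valuation low), facing bid 10: bid 10 gives -1, bid 25 gives -8, bid 40 gives 9. Proposed bid 25 is not best — profitable deviation exists. ✗
Bidder 2 (valuation high), facing bid 10: bid 10 gives -3, bid 25 gives -5, bid 40 gives 6. Proposed bid 40 is best. ✓

No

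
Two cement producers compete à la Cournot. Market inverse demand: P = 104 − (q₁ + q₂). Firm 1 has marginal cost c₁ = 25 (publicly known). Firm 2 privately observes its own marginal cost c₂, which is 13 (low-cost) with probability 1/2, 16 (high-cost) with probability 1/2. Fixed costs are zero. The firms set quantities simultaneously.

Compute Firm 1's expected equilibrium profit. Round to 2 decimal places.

521.36

Each type of Firm 2 best-responds to q₁; Firm 1 best-responds to the expected q₂ over Firm 2's types.
Firm 2 with cost c maximizes (104 − (q₁+q₂) − c)·q₂, giving q₂(c) = (104 − c − q₁)/2.
E[c₂] = 1/2·13 + 1/2·16 = 14.5
Firm 1's FOC against E[q₂] yields q₁ = (104 − 2·25 + E[c₂])/3 = (104 − 50 + 14.5)/3 = 22.8333.
E[P] = 104 − (q₁ + E[q₂]) = 47.8333; Firm 1's expected profit = (E[P] − 25)·q₁ = (47.8333 − 25)·22.8333 = 521.361.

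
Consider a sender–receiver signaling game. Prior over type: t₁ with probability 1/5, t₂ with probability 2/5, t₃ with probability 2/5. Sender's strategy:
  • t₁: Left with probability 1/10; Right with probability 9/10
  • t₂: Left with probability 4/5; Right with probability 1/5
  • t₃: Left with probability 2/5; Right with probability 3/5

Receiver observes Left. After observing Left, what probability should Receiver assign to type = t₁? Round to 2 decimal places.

P(Left) = (1/5)·(1/10) + (2/5)·(4/5) + (2/5)·(2/5) = 1/2
P(t₁ | Left) = ((1/5)·(1/10)) / (1/2) = (1/50) / (1/2) = 1/25

0.04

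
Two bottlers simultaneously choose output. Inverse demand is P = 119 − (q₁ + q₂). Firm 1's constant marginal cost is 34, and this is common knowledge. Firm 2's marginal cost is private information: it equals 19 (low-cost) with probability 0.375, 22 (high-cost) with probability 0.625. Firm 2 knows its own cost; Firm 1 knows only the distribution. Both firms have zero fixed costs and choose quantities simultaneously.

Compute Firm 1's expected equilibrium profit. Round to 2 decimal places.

574.00

Type-c best response for Firm 2: q₂(c) = (119 − c)/2 − q₁/2.
Firm 1 maximizes expected profit; its first-order condition is 119 − 2q₁ − E[q₂] − 34 = 0.
Substituting E[q₂] and solving: E[c₂] = 20.875, so q₁ = (119 − 2·34 + 20.875)/3 = 23.9583.
E[P] = 119 − (q₁ + E[q₂]) = 57.9583; Firm 1's expected profit = (E[P] − 34)·q₁ = (57.9583 − 34)·23.9583 = 574.002.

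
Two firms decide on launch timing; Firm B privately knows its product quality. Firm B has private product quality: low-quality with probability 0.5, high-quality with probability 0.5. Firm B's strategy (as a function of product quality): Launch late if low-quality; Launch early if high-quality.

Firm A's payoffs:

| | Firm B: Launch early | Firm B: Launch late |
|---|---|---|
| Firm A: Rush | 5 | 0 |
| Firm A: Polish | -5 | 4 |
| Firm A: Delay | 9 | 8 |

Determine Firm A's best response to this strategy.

E[Rush] = 0.5·(0) + 0.5·(5) = 2.5
E[Polish] = 0.5·(4) + 0.5·(-5) = -0.5
E[Delay] = 0.5·(8) + 0.5·(9) = 8.5
Best response: Delay (8.5 is the largest).

Delay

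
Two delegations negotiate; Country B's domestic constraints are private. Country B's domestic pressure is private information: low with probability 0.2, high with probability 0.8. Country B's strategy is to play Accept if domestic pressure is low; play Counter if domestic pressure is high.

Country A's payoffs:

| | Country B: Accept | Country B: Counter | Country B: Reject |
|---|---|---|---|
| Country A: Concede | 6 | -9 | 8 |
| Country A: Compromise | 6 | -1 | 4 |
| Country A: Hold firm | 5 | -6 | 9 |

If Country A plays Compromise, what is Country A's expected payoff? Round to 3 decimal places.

Take the expectation over Country B's domestic pressure, weighting each type's action by its prior probability.
E[Compromise] = 0.2·6 + 0.8·(-1) = 1.2 + (-0.8) = 0.4

0.400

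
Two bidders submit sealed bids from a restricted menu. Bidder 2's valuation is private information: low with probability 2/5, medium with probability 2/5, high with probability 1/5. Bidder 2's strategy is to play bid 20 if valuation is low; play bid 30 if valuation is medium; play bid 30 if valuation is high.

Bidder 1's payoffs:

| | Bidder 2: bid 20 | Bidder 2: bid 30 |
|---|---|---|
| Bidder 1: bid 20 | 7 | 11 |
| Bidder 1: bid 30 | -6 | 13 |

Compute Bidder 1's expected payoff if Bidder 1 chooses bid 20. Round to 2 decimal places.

9.40

E[bid 20] = 2/5·7 + 2/5·11 + 1/5·11 = 14/5 + 22/5 + 11/5 = 47/5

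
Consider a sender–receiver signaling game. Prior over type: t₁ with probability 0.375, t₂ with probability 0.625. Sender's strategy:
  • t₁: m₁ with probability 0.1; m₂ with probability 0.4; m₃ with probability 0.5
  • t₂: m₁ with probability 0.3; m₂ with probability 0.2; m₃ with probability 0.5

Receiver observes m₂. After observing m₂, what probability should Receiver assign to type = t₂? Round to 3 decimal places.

Apply Bayes' rule using the sender's strategy as the likelihood.
P(m₂) = 0.375·0.4 + 0.625·0.2 = 0.275
P(t₂ | m₂) = (0.625·0.2) / 0.275 = 0.125 / 0.275 = 0.454545

0.455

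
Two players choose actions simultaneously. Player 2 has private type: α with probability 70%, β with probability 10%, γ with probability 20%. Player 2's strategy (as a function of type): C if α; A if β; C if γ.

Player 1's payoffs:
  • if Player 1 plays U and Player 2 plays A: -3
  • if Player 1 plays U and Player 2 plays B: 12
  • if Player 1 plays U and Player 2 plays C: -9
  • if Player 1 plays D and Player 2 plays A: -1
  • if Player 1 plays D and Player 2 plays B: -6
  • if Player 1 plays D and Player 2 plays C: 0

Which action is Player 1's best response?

Compute Player 1's expected payoff for each action, taking the expectation over Player 2's type.
E[U] = 0.7·(-9) + 0.1·(-3) + 0.2·(-9) = -8.4
E[D] = 0.7·(0) + 0.1·(-1) + 0.2·(0) = -0.1
Best response: D (-0.1 is the largest).

D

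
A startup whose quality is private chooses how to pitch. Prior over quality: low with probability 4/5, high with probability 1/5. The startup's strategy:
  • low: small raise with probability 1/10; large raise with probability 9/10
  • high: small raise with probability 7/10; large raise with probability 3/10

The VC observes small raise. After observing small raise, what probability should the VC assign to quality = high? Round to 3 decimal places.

P(small raise) = (4/5)·(1/10) + (1/5)·(7/10) = 11/50
P(high | small raise) = ((1/5)·(7/10)) / (11/50) = (7/50) / (11/50) = 7/11

0.636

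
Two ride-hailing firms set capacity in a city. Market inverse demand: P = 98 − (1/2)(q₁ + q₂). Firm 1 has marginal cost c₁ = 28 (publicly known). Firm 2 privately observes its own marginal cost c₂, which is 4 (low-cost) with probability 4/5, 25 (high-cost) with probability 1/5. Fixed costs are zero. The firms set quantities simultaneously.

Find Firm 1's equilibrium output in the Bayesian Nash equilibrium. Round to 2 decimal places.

Firm 2 with cost c maximizes (98 − (1/2)(q₁+q₂) − c)·q₂, giving q₂(c) = (98 − c − (1/2)q₁).
E[c₂] = 4/5·4 + 1/5·25 = 8.2
Firm 1's FOC against E[q₂] yields q₁ = (98 − 2·28 + E[c₂])/(3/2) = (98 − 56 + 8.2)/(3/2) = 33.4667.

33.47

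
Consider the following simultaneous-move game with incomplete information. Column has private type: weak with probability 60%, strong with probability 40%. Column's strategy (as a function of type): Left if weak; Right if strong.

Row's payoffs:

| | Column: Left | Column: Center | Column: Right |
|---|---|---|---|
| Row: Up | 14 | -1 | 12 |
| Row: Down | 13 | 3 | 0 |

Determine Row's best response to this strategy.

E[Up] = 0.6·(14) + 0.4·(12) = 13.2
E[Down] = 0.6·(13) + 0.4·(0) = 7.8
Best response: Up (13.2 is the largest).

Up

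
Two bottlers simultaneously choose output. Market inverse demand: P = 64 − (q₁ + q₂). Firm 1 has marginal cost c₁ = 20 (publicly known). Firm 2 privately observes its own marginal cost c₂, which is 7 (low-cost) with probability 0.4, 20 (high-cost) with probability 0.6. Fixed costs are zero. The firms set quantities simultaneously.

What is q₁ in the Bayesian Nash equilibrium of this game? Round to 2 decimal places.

12.93

Type-c best response for Firm 2: q₂(c) = (64 − c)/2 − q₁/2.
Firm 1 maximizes expected profit; its first-order condition is 64 − 2q₁ − E[q₂] − 20 = 0.
Substituting E[q₂] and solving: E[c₂] = 14.8, so q₁ = (64 − 2·20 + 14.8)/3 = 12.9333.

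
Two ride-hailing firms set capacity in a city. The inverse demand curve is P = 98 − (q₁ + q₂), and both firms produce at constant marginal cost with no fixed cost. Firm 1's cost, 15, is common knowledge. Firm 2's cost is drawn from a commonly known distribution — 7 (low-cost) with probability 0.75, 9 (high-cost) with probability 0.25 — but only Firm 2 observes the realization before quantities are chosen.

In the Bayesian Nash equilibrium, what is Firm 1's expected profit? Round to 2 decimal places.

633.36

Each type of Firm 2 best-responds to q₁; Firm 1 best-responds to the expected q₂ over Firm 2's types.
Firm 2 with cost c maximizes (98 − (q₁+q₂) − c)·q₂, giving q₂(c) = (98 − c − q₁)/2.
E[c₂] = 0.75·7 + 0.25·9 = 7.5
Firm 1's FOC against E[q₂] yields q₁ = (98 − 2·15 + E[c₂])/3 = (98 − 30 + 7.5)/3 = 25.1667.
E[P] = 98 − (q₁ + E[q₂]) = 40.1667; Firm 1's expected profit = (E[P] − 15)·q₁ = (40.1667 − 15)·25.1667 = 633.361.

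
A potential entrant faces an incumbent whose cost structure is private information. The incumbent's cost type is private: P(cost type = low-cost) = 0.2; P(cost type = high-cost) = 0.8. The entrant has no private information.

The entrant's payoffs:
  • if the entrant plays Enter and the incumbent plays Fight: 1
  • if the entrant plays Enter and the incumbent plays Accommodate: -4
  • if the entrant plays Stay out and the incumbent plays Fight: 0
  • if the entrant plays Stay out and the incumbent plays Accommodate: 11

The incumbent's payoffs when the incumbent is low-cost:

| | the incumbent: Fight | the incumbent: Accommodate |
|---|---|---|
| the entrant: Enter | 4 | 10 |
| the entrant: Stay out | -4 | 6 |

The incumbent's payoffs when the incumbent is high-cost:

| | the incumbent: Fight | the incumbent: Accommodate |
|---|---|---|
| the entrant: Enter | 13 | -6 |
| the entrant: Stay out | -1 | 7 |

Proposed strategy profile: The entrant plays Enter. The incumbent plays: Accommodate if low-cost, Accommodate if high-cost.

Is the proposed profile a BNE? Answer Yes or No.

No

A profile is a BNE iff every type of every player is best-responding given beliefs about the other side.
The entrant plays Enter: E[Enter] = 0.2·(-4) + 0.8·(-4) = -4; E[Stay out] = 11. Not best-responding. ✗
The incumbent (cost type low-cost), facing Enter: Fight gives 4, Accommodate gives 10. Proposed Accommodate is best. ✓
The incumbent (cost type high-cost), facing Enter: Fight gives 13, Accommodate gives -6. Proposed Accommodate is not best — profitable deviation exists. ✗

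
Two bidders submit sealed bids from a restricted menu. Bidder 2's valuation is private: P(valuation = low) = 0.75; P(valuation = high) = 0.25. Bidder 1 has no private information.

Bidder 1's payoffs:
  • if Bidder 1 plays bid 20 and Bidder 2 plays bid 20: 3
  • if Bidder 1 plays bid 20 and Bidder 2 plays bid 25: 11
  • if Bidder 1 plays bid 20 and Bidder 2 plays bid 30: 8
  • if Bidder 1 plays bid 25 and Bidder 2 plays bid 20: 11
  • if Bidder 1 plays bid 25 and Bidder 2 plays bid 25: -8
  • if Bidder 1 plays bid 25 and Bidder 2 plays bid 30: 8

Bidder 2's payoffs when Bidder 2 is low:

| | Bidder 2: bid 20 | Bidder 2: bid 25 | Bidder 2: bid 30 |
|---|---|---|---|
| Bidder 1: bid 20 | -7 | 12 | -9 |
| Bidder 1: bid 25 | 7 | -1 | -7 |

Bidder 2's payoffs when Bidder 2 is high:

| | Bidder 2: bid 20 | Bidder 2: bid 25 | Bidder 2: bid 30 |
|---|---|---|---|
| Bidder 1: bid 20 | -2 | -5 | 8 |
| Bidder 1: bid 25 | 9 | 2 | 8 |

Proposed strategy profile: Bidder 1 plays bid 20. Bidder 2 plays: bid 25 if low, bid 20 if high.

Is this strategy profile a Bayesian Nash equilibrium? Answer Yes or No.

No

Bidder 1 plays bid 20: E[bid 20] = 0.75·(11) + 0.25·(3) = 9; E[bid 25] = -3.25. Best-responding. ✓
Bidder 2 (valuation low), facing bid 20: bid 20 gives -7, bid 25 gives 12, bid 30 gives -9. Proposed bid 25 is best. ✓
Bidder 2 (valuation high), facing bid 20: bid 20 gives -2, bid 25 gives -5, bid 30 gives 8. Proposed bid 20 is not best — profitable deviation exists. ✗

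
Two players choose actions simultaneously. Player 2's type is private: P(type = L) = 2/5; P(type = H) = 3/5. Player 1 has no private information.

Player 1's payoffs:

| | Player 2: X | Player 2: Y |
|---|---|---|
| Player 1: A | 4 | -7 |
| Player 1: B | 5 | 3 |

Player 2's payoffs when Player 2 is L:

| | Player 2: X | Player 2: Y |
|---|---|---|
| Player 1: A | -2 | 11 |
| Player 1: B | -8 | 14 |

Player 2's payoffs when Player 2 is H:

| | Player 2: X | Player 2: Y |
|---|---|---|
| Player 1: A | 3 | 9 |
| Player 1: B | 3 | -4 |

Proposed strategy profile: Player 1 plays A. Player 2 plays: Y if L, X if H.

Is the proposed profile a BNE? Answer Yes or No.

Player 1 plays A: E[A] = 2/5·(-7) + 3/5·(4) = -2/5; E[B] = 21/5. Not best-responding. ✗
Player 2 (type L), facing A: X gives -2, Y gives 11. Proposed Y is best. ✓
Player 2 (type H), facing A: X gives 3, Y gives 9. Proposed X is not best — profitable deviation exists. ✗

No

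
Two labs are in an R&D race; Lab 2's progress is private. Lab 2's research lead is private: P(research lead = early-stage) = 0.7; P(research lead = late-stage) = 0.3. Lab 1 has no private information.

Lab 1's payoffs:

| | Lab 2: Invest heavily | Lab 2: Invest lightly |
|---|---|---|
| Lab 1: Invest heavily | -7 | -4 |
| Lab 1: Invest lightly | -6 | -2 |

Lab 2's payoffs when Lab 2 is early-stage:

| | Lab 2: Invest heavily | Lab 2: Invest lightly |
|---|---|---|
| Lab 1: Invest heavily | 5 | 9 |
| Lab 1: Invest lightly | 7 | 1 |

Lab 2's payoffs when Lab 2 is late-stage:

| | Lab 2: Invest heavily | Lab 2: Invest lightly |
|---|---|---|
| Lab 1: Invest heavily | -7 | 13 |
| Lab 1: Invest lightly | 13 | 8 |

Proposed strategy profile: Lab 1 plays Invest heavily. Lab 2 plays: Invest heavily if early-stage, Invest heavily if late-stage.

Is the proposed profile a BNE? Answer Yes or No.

A profile is a BNE iff every type of every player is best-responding given beliefs about the other side.
Lab 1 plays Invest heavily: E[Invest heavily] = 0.7·(-7) + 0.3·(-7) = -7; E[Invest lightly] = -6. Not best-responding. ✗
Lab 2 (research lead early-stage), facing Invest heavily: Invest heavily gives 5, Invest lightly gives 9. Proposed Invest heavily is not best — profitable deviation exists. ✗
Lab 2 (research lead late-stage), facing Invest heavily: Invest heavily gives -7, Invest lightly gives 13. Proposed Invest heavily is not best — profitable deviation exists. ✗

No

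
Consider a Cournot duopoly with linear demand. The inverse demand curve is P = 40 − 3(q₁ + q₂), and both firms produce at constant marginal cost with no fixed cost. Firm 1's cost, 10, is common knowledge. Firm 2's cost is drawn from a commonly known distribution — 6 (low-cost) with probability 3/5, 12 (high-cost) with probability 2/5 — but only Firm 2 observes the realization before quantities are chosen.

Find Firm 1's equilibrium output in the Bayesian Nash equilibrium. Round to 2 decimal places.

Type-c best response for Firm 2: q₂(c) = (40 − c)/6 − q₁/2.
Firm 1 maximizes expected profit; its first-order condition is 40 − 6q₁ − 3E[q₂] − 10 = 0.
Substituting E[q₂] and solving: E[c₂] = 8.4, so q₁ = (40 − 2·10 + 8.4)/9 = 3.15556.

3.16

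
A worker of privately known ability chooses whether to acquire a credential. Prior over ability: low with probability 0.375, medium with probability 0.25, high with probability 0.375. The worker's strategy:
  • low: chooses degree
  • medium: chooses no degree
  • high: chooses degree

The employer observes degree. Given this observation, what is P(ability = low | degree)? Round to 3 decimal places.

0.500

Apply Bayes' rule using the sender's strategy as the likelihood.
P(degree) = 0.375·1 + 0.25·0 + 0.375·1 = 0.75
P(low | degree) = (0.375·1) / 0.75 = 0.375 / 0.75 = 0.5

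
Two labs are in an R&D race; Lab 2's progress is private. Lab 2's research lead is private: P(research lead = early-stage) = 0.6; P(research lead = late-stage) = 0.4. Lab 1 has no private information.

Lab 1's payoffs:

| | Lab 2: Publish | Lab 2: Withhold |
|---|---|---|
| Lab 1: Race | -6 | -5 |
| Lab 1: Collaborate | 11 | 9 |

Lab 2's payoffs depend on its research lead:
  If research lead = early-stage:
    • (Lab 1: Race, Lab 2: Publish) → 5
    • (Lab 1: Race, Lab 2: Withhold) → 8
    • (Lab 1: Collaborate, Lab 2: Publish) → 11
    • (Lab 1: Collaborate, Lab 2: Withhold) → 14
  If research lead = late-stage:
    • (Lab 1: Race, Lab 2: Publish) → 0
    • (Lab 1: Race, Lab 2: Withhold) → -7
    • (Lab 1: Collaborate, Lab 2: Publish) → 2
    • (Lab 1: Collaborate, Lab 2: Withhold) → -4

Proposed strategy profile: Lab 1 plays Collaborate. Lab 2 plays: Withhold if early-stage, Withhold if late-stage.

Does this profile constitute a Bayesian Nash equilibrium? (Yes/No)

No

Lab 1 plays Collaborate: E[Collaborate] = 0.6·(9) + 0.4·(9) = 9; E[Race] = -5. Best-responding. ✓
Lab 2 (research lead early-stage), facing Collaborate: Publish gives 11, Withhold gives 14. Proposed Withhold is best. ✓
Lab 2 (research lead late-stage), facing Collaborate: Publish gives 2, Withhold gives -4. Proposed Withhold is not best — profitable deviation exists. ✗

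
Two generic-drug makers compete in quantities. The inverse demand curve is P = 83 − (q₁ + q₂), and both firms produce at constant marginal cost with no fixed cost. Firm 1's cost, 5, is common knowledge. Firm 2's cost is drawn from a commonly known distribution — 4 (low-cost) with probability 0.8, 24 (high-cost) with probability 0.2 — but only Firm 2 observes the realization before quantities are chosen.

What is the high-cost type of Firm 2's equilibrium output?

Type-c best response for Firm 2: q₂(c) = (83 − c)/2 − q₁/2.
Firm 1 maximizes expected profit; its first-order condition is 83 − 2q₁ − E[q₂] − 5 = 0.
Substituting E[q₂] and solving: E[c₂] = 8, so q₁ = (83 − 2·5 + 8)/3 = 27.
q₂(high-cost) = (83 − 24 − 27)/2 = 16.

16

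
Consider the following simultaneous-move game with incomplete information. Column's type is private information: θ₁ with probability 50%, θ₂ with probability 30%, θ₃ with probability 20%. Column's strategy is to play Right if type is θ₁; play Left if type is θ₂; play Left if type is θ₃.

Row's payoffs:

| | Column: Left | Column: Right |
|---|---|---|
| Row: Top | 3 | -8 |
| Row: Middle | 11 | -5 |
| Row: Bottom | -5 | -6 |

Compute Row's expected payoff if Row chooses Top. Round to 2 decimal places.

Take the expectation over Column's type, weighting each type's action by its prior probability.
E[Top] = 0.5·(-8) + 0.3·3 + 0.2·3 = (-4) + 0.9 + 0.6 = -2.5

-2.50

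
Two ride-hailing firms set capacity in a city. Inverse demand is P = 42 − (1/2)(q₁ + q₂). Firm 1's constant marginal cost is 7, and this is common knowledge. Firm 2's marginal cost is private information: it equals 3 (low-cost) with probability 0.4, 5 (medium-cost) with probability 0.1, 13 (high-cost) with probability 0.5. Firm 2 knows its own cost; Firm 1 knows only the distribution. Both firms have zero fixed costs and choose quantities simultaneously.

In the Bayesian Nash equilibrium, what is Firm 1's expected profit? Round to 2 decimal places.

291.21

Each type of Firm 2 best-responds to q₁; Firm 1 best-responds to the expected q₂ over Firm 2's types.
Firm 2 with cost c maximizes (42 − (1/2)(q₁+q₂) − c)·q₂, giving q₂(c) = (42 − c − (1/2)q₁).
E[c₂] = 0.4·3 + 0.1·5 + 0.5·13 = 8.2
Firm 1's FOC against E[q₂] yields q₁ = (42 − 2·7 + E[c₂])/(3/2) = (42 − 14 + 8.2)/(3/2) = 24.1333.
E[P] = 42 − (1/2)·(q₁ + E[q₂]) = 19.0667; Firm 1's expected profit = (E[P] − 7)·q₁ = (19.0667 − 7)·24.1333 = 291.209.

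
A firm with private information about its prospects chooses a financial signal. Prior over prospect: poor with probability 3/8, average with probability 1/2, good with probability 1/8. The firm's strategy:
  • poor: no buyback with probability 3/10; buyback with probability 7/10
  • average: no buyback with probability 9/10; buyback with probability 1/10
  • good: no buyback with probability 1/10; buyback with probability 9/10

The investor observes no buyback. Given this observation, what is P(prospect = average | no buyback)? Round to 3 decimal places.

P(no buyback) = (3/8)·(3/10) + (1/2)·(9/10) + (1/8)·(1/10) = 23/40
P(average | no buyback) = ((1/2)·(9/10)) / (23/40) = (9/20) / (23/40) = 18/23

0.783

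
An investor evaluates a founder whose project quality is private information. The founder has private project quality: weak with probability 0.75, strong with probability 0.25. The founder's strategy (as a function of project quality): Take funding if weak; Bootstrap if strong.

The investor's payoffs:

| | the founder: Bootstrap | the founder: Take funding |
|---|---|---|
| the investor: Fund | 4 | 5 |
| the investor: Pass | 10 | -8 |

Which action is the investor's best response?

E[Fund] = 0.75·(5) + 0.25·(4) = 4.75
E[Pass] = 0.75·(-8) + 0.25·(10) = -3.5
Best response: Fund (4.75 is the largest).

Fund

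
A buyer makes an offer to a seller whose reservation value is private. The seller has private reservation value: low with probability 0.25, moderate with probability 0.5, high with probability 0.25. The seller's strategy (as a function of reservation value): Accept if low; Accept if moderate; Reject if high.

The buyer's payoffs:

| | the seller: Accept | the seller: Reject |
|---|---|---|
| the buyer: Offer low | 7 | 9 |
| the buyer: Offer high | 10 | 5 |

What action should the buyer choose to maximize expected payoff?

E[Offer low] = 0.25·(7) + 0.5·(7) + 0.25·(9) = 7.5
E[Offer high] = 0.25·(10) + 0.5·(10) + 0.25·(5) = 8.75
Best response: Offer high (8.75 is the largest).

Offer high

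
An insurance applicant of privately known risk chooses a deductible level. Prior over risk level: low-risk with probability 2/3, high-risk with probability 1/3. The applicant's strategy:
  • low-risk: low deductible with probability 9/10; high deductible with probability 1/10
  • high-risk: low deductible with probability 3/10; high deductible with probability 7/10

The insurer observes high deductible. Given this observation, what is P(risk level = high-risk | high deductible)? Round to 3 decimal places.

0.778

Apply Bayes' rule using the sender's strategy as the likelihood.
P(high deductible) = (2/3)·(1/10) + (1/3)·(7/10) = 3/10
P(high-risk | high deductible) = ((1/3)·(7/10)) / (3/10) = (7/30) / (3/10) = 7/9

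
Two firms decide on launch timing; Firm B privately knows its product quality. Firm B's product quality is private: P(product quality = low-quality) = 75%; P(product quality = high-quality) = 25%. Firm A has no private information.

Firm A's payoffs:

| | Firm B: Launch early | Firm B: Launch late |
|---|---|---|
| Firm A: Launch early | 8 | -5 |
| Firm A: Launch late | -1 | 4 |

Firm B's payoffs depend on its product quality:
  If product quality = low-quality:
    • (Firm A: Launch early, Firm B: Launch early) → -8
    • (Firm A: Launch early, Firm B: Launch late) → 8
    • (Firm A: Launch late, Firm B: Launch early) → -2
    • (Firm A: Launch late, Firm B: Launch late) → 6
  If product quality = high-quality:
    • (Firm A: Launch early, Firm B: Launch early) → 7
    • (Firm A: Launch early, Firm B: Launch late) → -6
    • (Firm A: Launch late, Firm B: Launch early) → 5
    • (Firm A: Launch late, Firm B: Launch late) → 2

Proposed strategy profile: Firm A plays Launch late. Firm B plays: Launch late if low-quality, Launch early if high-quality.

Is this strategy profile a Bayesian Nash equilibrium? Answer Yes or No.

Firm A plays Launch late: E[Launch late] = 0.75·(4) + 0.25·(-1) = 2.75; E[Launch early] = -1.75. Best-responding. ✓
Firm B (product quality low-quality), facing Launch late: Launch early gives -2, Launch late gives 6. Proposed Launch late is best. ✓
Firm B (product quality high-quality), facing Launch late: Launch early gives 5, Launch late gives 2. Proposed Launch early is best. ✓

Yes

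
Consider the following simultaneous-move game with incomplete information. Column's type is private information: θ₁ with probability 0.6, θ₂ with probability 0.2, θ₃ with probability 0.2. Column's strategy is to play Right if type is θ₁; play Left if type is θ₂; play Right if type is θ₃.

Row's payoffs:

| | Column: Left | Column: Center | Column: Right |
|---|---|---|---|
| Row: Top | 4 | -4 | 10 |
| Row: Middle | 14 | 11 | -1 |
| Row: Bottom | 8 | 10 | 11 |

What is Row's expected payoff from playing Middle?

2

E[Middle] = 0.6·(-1) + 0.2·14 + 0.2·(-1) = (-0.6) + 2.8 + (-0.2) = 2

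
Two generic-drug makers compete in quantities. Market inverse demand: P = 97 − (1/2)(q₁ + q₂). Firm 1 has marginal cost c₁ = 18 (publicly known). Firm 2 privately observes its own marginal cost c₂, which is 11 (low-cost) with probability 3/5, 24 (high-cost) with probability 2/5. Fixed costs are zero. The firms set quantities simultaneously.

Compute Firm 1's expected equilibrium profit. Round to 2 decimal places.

1324.41

Firm 2 with cost c maximizes (97 − (1/2)(q₁+q₂) − c)·q₂, giving q₂(c) = (97 − c − (1/2)q₁).
E[c₂] = 3/5·11 + 2/5·24 = 16.2
Firm 1's FOC against E[q₂] yields q₁ = (97 − 2·18 + E[c₂])/(3/2) = (97 − 36 + 16.2)/(3/2) = 51.4667.
E[P] = 97 − (1/2)·(q₁ + E[q₂]) = 43.7333; Firm 1's expected profit = (E[P] − 18)·q₁ = (43.7333 − 18)·51.4667 = 1324.41.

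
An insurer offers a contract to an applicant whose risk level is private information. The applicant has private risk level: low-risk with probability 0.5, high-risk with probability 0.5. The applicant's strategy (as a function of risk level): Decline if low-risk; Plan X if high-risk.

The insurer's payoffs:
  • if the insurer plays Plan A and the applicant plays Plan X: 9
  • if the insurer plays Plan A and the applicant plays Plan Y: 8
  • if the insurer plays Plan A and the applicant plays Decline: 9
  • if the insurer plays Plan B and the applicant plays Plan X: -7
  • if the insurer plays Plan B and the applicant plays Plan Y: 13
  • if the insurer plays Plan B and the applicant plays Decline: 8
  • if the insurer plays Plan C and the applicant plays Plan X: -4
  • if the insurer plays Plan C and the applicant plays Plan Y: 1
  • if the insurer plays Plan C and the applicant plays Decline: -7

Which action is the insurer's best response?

Compute the insurer's expected payoff for each action, taking the expectation over the applicant's type.
E[Plan A] = 0.5·(9) + 0.5·(9) = 9
E[Plan B] = 0.5·(8) + 0.5·(-7) = 0.5
E[Plan C] = 0.5·(-7) + 0.5·(-4) = -5.5
Best response: Plan A (9 is the largest).

Plan A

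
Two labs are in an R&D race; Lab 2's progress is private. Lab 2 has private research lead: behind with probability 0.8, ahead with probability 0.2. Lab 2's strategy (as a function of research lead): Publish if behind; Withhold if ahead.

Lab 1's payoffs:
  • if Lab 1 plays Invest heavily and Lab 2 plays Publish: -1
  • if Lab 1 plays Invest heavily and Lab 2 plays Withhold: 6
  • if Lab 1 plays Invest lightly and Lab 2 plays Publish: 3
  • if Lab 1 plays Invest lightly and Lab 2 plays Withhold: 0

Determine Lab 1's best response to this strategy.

Invest lightly

E[Invest heavily] = 0.8·(-1) + 0.2·(6) = 0.4
E[Invest lightly] = 0.8·(3) + 0.2·(0) = 2.4
Best response: Invest lightly (2.4 is the largest).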